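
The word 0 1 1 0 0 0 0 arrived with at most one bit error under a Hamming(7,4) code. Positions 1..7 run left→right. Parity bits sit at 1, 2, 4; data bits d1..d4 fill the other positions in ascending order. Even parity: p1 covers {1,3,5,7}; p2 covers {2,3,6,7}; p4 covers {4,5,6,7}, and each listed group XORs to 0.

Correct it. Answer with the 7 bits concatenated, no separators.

1110000

s1 (pos 1,3,5,7): 0⊕1⊕0⊕0 = 1
s2 (pos 2,3,6,7): 1⊕1⊕0⊕0 = 0
s4 (pos 4,5,6,7): 0⊕0⊕0⊕0 = 0
Syndrome s4…s1 = 001 → error at position 1.
Flip position 1: 0110000 → 1110000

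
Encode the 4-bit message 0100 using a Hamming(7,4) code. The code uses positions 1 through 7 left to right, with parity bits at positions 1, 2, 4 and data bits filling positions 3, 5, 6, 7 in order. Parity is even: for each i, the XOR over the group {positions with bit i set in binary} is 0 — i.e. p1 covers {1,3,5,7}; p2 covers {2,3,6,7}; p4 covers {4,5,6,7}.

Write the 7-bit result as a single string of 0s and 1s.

Place data at non-parity positions: p1 p2 0 p4 1 0 0
p1 (pos 1,3,5,7): XOR of data positions = 0⊕1⊕0 = 1
p2 (pos 2,3,6,7): XOR of data positions = 0⊕0⊕0 = 0
p4 (pos 4,5,6,7): XOR of data positions = 1⊕0⊕0 = 1
Codeword: 1001100

1001100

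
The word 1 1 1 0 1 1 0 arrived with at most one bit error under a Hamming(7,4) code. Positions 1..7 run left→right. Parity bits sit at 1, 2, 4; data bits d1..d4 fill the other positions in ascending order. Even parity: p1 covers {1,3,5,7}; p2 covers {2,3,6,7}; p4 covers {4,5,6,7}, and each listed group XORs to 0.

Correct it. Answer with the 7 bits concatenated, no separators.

s1 (pos 1,3,5,7): 1⊕1⊕1⊕0 = 1
s2 (pos 2,3,6,7): 1⊕1⊕1⊕0 = 1
s4 (pos 4,5,6,7): 0⊕1⊕1⊕0 = 0
Syndrome s4…s1 = 011 → error at position 3.
Flip position 3: 1110110 → 1100110

1100110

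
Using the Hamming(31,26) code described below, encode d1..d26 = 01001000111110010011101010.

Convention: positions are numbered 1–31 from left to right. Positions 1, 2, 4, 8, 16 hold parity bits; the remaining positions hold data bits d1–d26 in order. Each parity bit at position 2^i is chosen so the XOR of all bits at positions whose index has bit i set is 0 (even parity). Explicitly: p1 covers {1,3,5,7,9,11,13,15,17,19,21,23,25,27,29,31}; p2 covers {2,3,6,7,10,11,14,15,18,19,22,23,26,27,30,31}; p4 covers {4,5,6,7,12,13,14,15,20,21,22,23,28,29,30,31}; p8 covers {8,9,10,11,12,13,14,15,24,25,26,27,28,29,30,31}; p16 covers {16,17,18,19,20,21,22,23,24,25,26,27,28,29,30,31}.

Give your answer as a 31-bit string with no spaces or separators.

1101100110001110110010011101010

Place data at non-parity positions: p1 p2 0 p4 1 0 0 p8 1 0 0 0 1 1 1 p16 1 1 0 0 1 0 0 1 1 1 0 1 0 1 0
p1 (pos 1,3,5,7,9,11,13,15,17,19,21,23,25,27,29,31): XOR of data positions = 0⊕1⊕0⊕1⊕0⊕1⊕1⊕1⊕0⊕1⊕0⊕1⊕0⊕0⊕0 = 1
p2 (pos 2,3,6,7,10,11,14,15,18,19,22,23,26,27,30,31): XOR of data positions = 0⊕0⊕0⊕0⊕0⊕1⊕1⊕1⊕0⊕0⊕0⊕1⊕0⊕1⊕0 = 1
p4 (pos 4,5,6,7,12,13,14,15,20,21,22,23,28,29,30,31): XOR of data positions = 1⊕0⊕0⊕0⊕1⊕1⊕1⊕0⊕1⊕0⊕0⊕1⊕0⊕1⊕0 = 1
p8 (pos 8,9,10,11,12,13,14,15,24,25,26,27,28,29,30,31): XOR of data positions = 1⊕0⊕0⊕0⊕1⊕1⊕1⊕1⊕1⊕1⊕0⊕1⊕0⊕1⊕0 = 1
p16 (pos 16,17,18,19,20,21,22,23,24,25,26,27,28,29,30,31): XOR of data positions = 1⊕1⊕0⊕0⊕1⊕0⊕0⊕1⊕1⊕1⊕0⊕1⊕0⊕1⊕0 = 0
Codeword: 1101100110001110110010011101010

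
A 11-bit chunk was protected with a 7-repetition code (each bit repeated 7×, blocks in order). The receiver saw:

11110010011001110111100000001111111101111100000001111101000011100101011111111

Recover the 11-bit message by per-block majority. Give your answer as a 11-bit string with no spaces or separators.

10101101001

Block 1 (1111001): 5 ones → 1
Block 2 (0011001): 3 ones → 0
Block 3 (1101111): 6 ones → 1
Block 4 (0000000): 0 ones → 0
Block 5 (1111111): 7 ones → 1
Block 6 (1011111): 6 ones → 1
Block 7 (0000000): 0 ones → 0
Block 8 (1111101): 6 ones → 1
Block 9 (0000111): 3 ones → 0
Block 10 (0010101): 3 ones → 0
Block 11 (1111111): 7 ones → 1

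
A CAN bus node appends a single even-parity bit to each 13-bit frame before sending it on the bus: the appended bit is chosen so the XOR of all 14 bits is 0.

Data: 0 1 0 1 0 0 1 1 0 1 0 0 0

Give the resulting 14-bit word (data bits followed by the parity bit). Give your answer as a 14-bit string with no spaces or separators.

XOR of the 13 data bits: 0⊕1⊕0⊕1⊕0⊕0⊕1⊕1⊕0⊕1⊕0⊕0⊕0 = 1
Parity bit = 1 (so all 14 bits XOR to 0).

01010011010001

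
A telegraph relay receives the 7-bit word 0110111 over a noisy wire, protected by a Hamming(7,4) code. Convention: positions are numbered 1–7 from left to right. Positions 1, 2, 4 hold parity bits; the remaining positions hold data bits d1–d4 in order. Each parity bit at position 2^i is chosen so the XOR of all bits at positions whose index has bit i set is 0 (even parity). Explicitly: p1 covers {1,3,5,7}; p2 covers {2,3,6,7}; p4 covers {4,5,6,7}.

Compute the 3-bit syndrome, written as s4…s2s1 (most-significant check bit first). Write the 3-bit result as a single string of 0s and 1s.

101

s1 (pos 1,3,5,7): 0⊕1⊕1⊕1 = 1
s2 (pos 2,3,6,7): 1⊕1⊕1⊕1 = 0
s4 (pos 4,5,6,7): 0⊕1⊕1⊕1 = 1
Syndrome s4…s1 = 101 → error at position 5.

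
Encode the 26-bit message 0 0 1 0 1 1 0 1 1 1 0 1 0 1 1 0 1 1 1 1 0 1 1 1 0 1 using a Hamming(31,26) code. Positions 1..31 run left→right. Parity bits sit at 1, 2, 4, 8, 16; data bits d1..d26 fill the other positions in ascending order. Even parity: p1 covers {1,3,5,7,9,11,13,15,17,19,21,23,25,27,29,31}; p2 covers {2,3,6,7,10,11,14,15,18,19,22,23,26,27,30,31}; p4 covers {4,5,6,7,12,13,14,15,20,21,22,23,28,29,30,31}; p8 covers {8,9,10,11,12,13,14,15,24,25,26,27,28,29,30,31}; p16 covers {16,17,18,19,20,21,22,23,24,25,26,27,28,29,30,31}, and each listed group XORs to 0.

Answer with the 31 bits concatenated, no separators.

1000010111011101101101111011101

Place data at non-parity positions: p1 p2 0 p4 0 1 0 p8 1 1 0 1 1 1 0 p16 1 0 1 1 0 1 1 1 1 0 1 1 1 0 1
p1 (pos 1,3,5,7,9,11,13,15,17,19,21,23,25,27,29,31): XOR of data positions = 0⊕0⊕0⊕1⊕0⊕1⊕0⊕1⊕1⊕0⊕1⊕1⊕1⊕1⊕1 = 1
p2 (pos 2,3,6,7,10,11,14,15,18,19,22,23,26,27,30,31): XOR of data positions = 0⊕1⊕0⊕1⊕0⊕1⊕0⊕0⊕1⊕1⊕1⊕0⊕1⊕0⊕1 = 0
p4 (pos 4,5,6,7,12,13,14,15,20,21,22,23,28,29,30,31): XOR of data positions = 0⊕1⊕0⊕1⊕1⊕1⊕0⊕1⊕0⊕1⊕1⊕1⊕1⊕0⊕1 = 0
p8 (pos 8,9,10,11,12,13,14,15,24,25,26,27,28,29,30,31): XOR of data positions = 1⊕1⊕0⊕1⊕1⊕1⊕0⊕1⊕1⊕0⊕1⊕1⊕1⊕0⊕1 = 1
p16 (pos 16,17,18,19,20,21,22,23,24,25,26,27,28,29,30,31): XOR of data positions = 1⊕0⊕1⊕1⊕0⊕1⊕1⊕1⊕1⊕0⊕1⊕1⊕1⊕0⊕1 = 1
Codeword: 1000010111011101101101111011101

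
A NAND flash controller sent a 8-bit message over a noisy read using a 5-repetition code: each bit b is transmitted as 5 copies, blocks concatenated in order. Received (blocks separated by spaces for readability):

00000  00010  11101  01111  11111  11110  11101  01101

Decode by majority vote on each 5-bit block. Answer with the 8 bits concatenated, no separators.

00111111

Block 1 (00000): 0 ones → 0
Block 2 (00010): 1 one → 0
Block 3 (11101): 4 ones → 1
Block 4 (01111): 4 ones → 1
Block 5 (11111): 5 ones → 1
Block 6 (11110): 4 ones → 1
Block 7 (11101): 4 ones → 1
Block 8 (01101): 3 ones → 1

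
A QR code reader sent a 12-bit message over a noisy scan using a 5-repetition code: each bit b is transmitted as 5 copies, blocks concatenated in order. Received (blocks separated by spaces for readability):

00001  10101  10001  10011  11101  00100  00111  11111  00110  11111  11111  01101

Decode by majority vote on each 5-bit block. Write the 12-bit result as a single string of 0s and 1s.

Block 1 (00001): 1 one → 0
Block 2 (10101): 3 ones → 1
Block 3 (10001): 2 ones → 0
Block 4 (10011): 3 ones → 1
Block 5 (11101): 4 ones → 1
Block 6 (00100): 1 one → 0
Block 7 (00111): 3 ones → 1
Block 8 (11111): 5 ones → 1
Block 9 (00110): 2 ones → 0
Block 10 (11111): 5 ones → 1
Block 11 (11111): 5 ones → 1
Block 12 (01101): 3 ones → 1

010110110111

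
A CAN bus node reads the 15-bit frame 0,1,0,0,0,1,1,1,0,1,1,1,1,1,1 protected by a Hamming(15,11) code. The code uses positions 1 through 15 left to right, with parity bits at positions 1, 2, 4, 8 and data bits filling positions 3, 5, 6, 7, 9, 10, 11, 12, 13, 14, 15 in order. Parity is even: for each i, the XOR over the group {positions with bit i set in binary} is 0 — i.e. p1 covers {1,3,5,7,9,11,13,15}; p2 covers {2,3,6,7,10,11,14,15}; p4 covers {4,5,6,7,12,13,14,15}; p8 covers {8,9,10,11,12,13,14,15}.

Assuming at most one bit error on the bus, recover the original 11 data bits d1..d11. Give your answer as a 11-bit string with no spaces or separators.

00110011111

s1 (pos 1,3,5,7,9,11,13,15): 0⊕0⊕0⊕1⊕0⊕1⊕1⊕1 = 0
s2 (pos 2,3,6,7,10,11,14,15): 1⊕0⊕1⊕1⊕1⊕1⊕1⊕1 = 1
s4 (pos 4,5,6,7,12,13,14,15): 0⊕0⊕1⊕1⊕1⊕1⊕1⊕1 = 0
s8 (pos 8,9,10,11,12,13,14,15): 1⊕0⊕1⊕1⊕1⊕1⊕1⊕1 = 1
Syndrome s8…s1 = 1010 → error at position 10.
Flip position 10: 010001110111111 → 010001110011111
Read data bits from positions 3,5,6,7,9,10,11,12,13,14,15: 00110011111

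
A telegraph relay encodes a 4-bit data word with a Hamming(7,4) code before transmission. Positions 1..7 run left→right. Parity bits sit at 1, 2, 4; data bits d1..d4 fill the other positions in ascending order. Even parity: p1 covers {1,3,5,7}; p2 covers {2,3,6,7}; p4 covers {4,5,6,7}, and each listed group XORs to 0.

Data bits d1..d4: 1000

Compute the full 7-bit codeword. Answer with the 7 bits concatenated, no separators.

1110000

Place data at non-parity positions: p1 p2 1 p4 0 0 0
p1 (pos 1,3,5,7): XOR of data positions = 1⊕0⊕0 = 1
p2 (pos 2,3,6,7): XOR of data positions = 1⊕0⊕0 = 1
p4 (pos 4,5,6,7): XOR of data positions = 0⊕0⊕0 = 0
Codeword: 1110000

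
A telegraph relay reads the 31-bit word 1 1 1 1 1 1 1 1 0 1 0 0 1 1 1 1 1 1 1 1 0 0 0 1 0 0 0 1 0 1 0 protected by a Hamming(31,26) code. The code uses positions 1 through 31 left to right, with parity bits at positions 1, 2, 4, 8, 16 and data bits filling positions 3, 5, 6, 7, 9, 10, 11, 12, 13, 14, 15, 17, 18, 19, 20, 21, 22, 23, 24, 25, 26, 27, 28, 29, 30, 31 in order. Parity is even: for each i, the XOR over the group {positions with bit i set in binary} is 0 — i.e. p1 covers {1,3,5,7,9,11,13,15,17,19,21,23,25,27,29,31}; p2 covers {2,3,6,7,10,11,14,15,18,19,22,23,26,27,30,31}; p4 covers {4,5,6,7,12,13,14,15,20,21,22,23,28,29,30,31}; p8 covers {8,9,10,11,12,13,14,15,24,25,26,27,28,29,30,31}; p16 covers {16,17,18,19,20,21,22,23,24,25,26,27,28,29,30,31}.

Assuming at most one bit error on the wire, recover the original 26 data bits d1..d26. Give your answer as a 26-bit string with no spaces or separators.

11110100111111100010001010

s1 (pos 1,3,5,7,9,11,13,15,17,19,21,23,25,27,29,31): 1⊕1⊕1⊕1⊕0⊕0⊕1⊕1⊕1⊕1⊕0⊕0⊕0⊕0⊕0⊕0 = 0
s2 (pos 2,3,6,7,10,11,14,15,18,19,22,23,26,27,30,31): 1⊕1⊕1⊕1⊕1⊕0⊕1⊕1⊕1⊕1⊕0⊕0⊕0⊕0⊕1⊕0 = 0
s4 (pos 4,5,6,7,12,13,14,15,20,21,22,23,28,29,30,31): 1⊕1⊕1⊕1⊕0⊕1⊕1⊕1⊕1⊕0⊕0⊕0⊕1⊕0⊕1⊕0 = 0
s8 (pos 8,9,10,11,12,13,14,15,24,25,26,27,28,29,30,31): 1⊕0⊕1⊕0⊕0⊕1⊕1⊕1⊕1⊕0⊕0⊕0⊕1⊕0⊕1⊕0 = 0
s16 (pos 16,17,18,19,20,21,22,23,24,25,26,27,28,29,30,31): 1⊕1⊕1⊕1⊕1⊕0⊕0⊕0⊕1⊕0⊕0⊕0⊕1⊕0⊕1⊕0 = 0
Syndrome s16…s1 = 00000 → no error.
Read data bits from positions 3,5,6,7,9,10,11,12,13,14,15,17,18,19,20,21,22,23,24,25,26,27,28,29,30,31: 11110100111111100010001010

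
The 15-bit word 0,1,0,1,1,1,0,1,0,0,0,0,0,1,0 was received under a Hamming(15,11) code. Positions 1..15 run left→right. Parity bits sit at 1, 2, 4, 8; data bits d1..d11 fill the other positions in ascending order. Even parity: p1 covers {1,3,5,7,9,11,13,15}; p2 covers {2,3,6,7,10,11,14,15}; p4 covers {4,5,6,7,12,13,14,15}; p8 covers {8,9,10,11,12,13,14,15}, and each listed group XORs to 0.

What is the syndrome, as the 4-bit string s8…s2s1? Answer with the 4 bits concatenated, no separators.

0011

s1 (pos 1,3,5,7,9,11,13,15): 0⊕0⊕1⊕0⊕0⊕0⊕0⊕0 = 1
s2 (pos 2,3,6,7,10,11,14,15): 1⊕0⊕1⊕0⊕0⊕0⊕1⊕0 = 1
s4 (pos 4,5,6,7,12,13,14,15): 1⊕1⊕1⊕0⊕0⊕0⊕1⊕0 = 0
s8 (pos 8,9,10,11,12,13,14,15): 1⊕0⊕0⊕0⊕0⊕0⊕1⊕0 = 0
Syndrome s8…s1 = 0011 → error at position 3.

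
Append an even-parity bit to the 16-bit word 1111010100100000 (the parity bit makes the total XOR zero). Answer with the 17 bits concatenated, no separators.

11110101001000001

XOR of the 16 data bits: 1⊕1⊕1⊕1⊕0⊕1⊕0⊕1⊕0⊕0⊕1⊕0⊕0⊕0⊕0⊕0 = 1
Parity bit = 1 (so all 17 bits XOR to 0).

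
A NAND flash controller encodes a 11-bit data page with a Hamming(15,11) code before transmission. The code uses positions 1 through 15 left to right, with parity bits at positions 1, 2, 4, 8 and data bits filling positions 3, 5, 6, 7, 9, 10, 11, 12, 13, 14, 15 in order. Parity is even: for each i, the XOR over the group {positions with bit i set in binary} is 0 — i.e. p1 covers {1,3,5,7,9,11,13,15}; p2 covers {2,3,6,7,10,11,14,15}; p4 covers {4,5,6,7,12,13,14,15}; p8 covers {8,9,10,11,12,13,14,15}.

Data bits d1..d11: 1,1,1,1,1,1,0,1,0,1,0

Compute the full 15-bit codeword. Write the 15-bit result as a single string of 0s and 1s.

011111101101010

Place data at non-parity positions: p1 p2 1 p4 1 1 1 p8 1 1 0 1 0 1 0
p1 (pos 1,3,5,7,9,11,13,15): XOR of data positions = 1⊕1⊕1⊕1⊕0⊕0⊕0 = 0
p2 (pos 2,3,6,7,10,11,14,15): XOR of data positions = 1⊕1⊕1⊕1⊕0⊕1⊕0 = 1
p4 (pos 4,5,6,7,12,13,14,15): XOR of data positions = 1⊕1⊕1⊕1⊕0⊕1⊕0 = 1
p8 (pos 8,9,10,11,12,13,14,15): XOR of data positions = 1⊕1⊕0⊕1⊕0⊕1⊕0 = 0
Codeword: 011111101101010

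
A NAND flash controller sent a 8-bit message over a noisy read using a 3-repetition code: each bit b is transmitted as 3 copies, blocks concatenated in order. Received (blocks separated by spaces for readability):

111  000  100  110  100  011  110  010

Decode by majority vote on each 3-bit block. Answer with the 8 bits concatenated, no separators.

10010110

Block 1 (111): 3 ones → 1
Block 2 (000): 0 ones → 0
Block 3 (100): 1 one → 0
Block 4 (110): 2 ones → 1
Block 5 (100): 1 one → 0
Block 6 (011): 2 ones → 1
Block 7 (110): 2 ones → 1
Block 8 (010): 1 one → 0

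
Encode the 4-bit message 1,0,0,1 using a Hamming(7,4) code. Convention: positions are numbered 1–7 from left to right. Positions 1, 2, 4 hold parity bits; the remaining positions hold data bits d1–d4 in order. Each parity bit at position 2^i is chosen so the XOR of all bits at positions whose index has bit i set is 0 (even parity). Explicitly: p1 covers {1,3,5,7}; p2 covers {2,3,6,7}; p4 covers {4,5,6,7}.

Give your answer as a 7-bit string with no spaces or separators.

0011001

Place data at non-parity positions: p1 p2 1 p4 0 0 1
p1 (pos 1,3,5,7): XOR of data positions = 1⊕0⊕1 = 0
p2 (pos 2,3,6,7): XOR of data positions = 1⊕0⊕1 = 0
p4 (pos 4,5,6,7): XOR of data positions = 0⊕0⊕1 = 1
Codeword: 0011001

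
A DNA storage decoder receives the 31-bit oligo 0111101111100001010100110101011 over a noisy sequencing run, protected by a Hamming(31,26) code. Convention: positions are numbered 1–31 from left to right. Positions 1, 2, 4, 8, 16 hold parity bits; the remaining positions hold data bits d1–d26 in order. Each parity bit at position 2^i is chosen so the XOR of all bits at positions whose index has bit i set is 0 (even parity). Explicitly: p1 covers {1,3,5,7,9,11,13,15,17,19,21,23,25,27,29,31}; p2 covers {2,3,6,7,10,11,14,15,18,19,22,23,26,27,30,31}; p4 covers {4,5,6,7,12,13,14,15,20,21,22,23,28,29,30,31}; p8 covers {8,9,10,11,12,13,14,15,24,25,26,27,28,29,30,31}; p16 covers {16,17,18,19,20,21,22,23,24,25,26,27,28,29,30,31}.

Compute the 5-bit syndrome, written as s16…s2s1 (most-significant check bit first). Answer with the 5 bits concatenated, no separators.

s1 (pos 1,3,5,7,9,11,13,15,17,19,21,23,25,27,29,31): 0⊕1⊕1⊕1⊕1⊕1⊕0⊕0⊕0⊕0⊕0⊕1⊕0⊕0⊕0⊕1 = 1
s2 (pos 2,3,6,7,10,11,14,15,18,19,22,23,26,27,30,31): 1⊕1⊕0⊕1⊕1⊕1⊕0⊕0⊕1⊕0⊕0⊕1⊕1⊕0⊕1⊕1 = 0
s4 (pos 4,5,6,7,12,13,14,15,20,21,22,23,28,29,30,31): 1⊕1⊕0⊕1⊕0⊕0⊕0⊕0⊕1⊕0⊕0⊕1⊕1⊕0⊕1⊕1 = 0
s8 (pos 8,9,10,11,12,13,14,15,24,25,26,27,28,29,30,31): 1⊕1⊕1⊕1⊕0⊕0⊕0⊕0⊕1⊕0⊕1⊕0⊕1⊕0⊕1⊕1 = 1
s16 (pos 16,17,18,19,20,21,22,23,24,25,26,27,28,29,30,31): 1⊕0⊕1⊕0⊕1⊕0⊕0⊕1⊕1⊕0⊕1⊕0⊕1⊕0⊕1⊕1 = 1
Syndrome s16…s1 = 11001 → error at position 25.

11001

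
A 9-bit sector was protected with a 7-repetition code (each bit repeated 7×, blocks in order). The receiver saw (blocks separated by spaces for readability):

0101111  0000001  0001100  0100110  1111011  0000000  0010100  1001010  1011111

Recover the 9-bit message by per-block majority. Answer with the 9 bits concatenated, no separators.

Block 1 (0101111): 5 ones → 1
Block 2 (0000001): 1 one → 0
Block 3 (0001100): 2 ones → 0
Block 4 (0100110): 3 ones → 0
Block 5 (1111011): 6 ones → 1
Block 6 (0000000): 0 ones → 0
Block 7 (0010100): 2 ones → 0
Block 8 (1001010): 3 ones → 0
Block 9 (1011111): 6 ones → 1

100010001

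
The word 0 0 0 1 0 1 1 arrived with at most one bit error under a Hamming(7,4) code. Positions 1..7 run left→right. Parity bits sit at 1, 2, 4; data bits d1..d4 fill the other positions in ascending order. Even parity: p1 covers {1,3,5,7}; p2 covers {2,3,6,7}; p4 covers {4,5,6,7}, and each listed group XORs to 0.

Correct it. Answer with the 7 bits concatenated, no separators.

0001111

s1 (pos 1,3,5,7): 0⊕0⊕0⊕1 = 1
s2 (pos 2,3,6,7): 0⊕0⊕1⊕1 = 0
s4 (pos 4,5,6,7): 1⊕0⊕1⊕1 = 1
Syndrome s4…s1 = 101 → error at position 5.
Flip position 5: 0001011 → 0001111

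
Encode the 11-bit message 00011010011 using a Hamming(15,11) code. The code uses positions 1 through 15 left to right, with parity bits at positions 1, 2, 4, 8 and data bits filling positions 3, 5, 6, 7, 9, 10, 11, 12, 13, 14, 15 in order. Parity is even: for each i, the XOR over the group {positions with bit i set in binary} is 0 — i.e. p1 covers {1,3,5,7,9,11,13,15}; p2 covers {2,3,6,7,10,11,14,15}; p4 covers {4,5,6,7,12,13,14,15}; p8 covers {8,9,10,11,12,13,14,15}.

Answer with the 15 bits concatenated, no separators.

Place data at non-parity positions: p1 p2 0 p4 0 0 1 p8 1 0 1 0 0 1 1
p1 (pos 1,3,5,7,9,11,13,15): XOR of data positions = 0⊕0⊕1⊕1⊕1⊕0⊕1 = 0
p2 (pos 2,3,6,7,10,11,14,15): XOR of data positions = 0⊕0⊕1⊕0⊕1⊕1⊕1 = 0
p4 (pos 4,5,6,7,12,13,14,15): XOR of data positions = 0⊕0⊕1⊕0⊕0⊕1⊕1 = 1
p8 (pos 8,9,10,11,12,13,14,15): XOR of data positions = 1⊕0⊕1⊕0⊕0⊕1⊕1 = 0
Codeword: 000100101010011

000100101010011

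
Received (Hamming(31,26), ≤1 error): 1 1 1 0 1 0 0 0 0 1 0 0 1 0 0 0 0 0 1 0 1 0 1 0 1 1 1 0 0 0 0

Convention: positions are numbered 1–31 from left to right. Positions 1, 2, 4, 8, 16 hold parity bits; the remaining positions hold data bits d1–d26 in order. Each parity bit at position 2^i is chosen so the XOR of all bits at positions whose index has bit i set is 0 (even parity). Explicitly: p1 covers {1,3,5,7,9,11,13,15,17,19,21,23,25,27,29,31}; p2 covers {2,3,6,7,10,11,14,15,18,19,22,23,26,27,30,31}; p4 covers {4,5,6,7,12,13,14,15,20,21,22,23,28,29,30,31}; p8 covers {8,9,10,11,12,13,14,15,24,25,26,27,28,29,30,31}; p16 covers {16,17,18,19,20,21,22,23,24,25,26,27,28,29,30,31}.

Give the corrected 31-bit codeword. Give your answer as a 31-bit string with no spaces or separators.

s1 (pos 1,3,5,7,9,11,13,15,17,19,21,23,25,27,29,31): 1⊕1⊕1⊕0⊕0⊕0⊕1⊕0⊕0⊕1⊕1⊕1⊕1⊕1⊕0⊕0 = 1
s2 (pos 2,3,6,7,10,11,14,15,18,19,22,23,26,27,30,31): 1⊕1⊕0⊕0⊕1⊕0⊕0⊕0⊕0⊕1⊕0⊕1⊕1⊕1⊕0⊕0 = 1
s4 (pos 4,5,6,7,12,13,14,15,20,21,22,23,28,29,30,31): 0⊕1⊕0⊕0⊕0⊕1⊕0⊕0⊕0⊕1⊕0⊕1⊕0⊕0⊕0⊕0 = 0
s8 (pos 8,9,10,11,12,13,14,15,24,25,26,27,28,29,30,31): 0⊕0⊕1⊕0⊕0⊕1⊕0⊕0⊕0⊕1⊕1⊕1⊕0⊕0⊕0⊕0 = 1
s16 (pos 16,17,18,19,20,21,22,23,24,25,26,27,28,29,30,31): 0⊕0⊕0⊕1⊕0⊕1⊕0⊕1⊕0⊕1⊕1⊕1⊕0⊕0⊕0⊕0 = 0
Syndrome s16…s1 = 01011 → error at position 11.
Flip position 11: 1110100001001000001010101110000 → 1110100001101000001010101110000

1110100001101000001010101110000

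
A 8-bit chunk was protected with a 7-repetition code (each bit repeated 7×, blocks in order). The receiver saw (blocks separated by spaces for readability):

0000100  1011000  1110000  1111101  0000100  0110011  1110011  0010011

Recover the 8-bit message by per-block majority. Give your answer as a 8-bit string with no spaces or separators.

00010110

Block 1 (0000100): 1 one → 0
Block 2 (1011000): 3 ones → 0
Block 3 (1110000): 3 ones → 0
Block 4 (1111101): 6 ones → 1
Block 5 (0000100): 1 one → 0
Block 6 (0110011): 4 ones → 1
Block 7 (1110011): 5 ones → 1
Block 8 (0010011): 3 ones → 0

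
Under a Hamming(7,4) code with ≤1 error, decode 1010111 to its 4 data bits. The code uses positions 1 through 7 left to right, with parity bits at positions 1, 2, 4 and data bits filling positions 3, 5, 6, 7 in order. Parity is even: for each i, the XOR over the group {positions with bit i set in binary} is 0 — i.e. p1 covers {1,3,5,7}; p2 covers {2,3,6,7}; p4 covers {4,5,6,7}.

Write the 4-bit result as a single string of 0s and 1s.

s1 (pos 1,3,5,7): 1⊕1⊕1⊕1 = 0
s2 (pos 2,3,6,7): 0⊕1⊕1⊕1 = 1
s4 (pos 4,5,6,7): 0⊕1⊕1⊕1 = 1
Syndrome s4…s1 = 110 → error at position 6.
Flip position 6: 1010111 → 1010101
Read data bits from positions 3,5,6,7: 1101

1101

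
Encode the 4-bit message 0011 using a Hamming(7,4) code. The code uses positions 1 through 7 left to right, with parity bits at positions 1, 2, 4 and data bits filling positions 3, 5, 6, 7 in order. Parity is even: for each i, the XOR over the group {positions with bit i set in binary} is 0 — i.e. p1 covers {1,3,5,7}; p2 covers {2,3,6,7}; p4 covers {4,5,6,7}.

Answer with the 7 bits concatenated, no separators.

Place data at non-parity positions: p1 p2 0 p4 0 1 1
p1 (pos 1,3,5,7): XOR of data positions = 0⊕0⊕1 = 1
p2 (pos 2,3,6,7): XOR of data positions = 0⊕1⊕1 = 0
p4 (pos 4,5,6,7): XOR of data positions = 0⊕1⊕1 = 0
Codeword: 1000011

1000011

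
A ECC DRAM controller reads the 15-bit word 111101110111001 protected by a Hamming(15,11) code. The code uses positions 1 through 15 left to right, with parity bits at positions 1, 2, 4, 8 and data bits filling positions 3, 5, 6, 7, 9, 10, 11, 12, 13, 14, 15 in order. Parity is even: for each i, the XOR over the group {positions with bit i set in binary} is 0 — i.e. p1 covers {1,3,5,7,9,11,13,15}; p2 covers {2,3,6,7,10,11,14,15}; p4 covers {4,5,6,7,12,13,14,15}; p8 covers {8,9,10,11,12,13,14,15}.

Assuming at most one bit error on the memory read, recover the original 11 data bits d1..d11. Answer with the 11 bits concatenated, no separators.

10110111000

s1 (pos 1,3,5,7,9,11,13,15): 1⊕1⊕0⊕1⊕0⊕1⊕0⊕1 = 1
s2 (pos 2,3,6,7,10,11,14,15): 1⊕1⊕1⊕1⊕1⊕1⊕0⊕1 = 1
s4 (pos 4,5,6,7,12,13,14,15): 1⊕0⊕1⊕1⊕1⊕0⊕0⊕1 = 1
s8 (pos 8,9,10,11,12,13,14,15): 1⊕0⊕1⊕1⊕1⊕0⊕0⊕1 = 1
Syndrome s8…s1 = 1111 → error at position 15.
Flip position 15: 111101110111001 → 111101110111000
Read data bits from positions 3,5,6,7,9,10,11,12,13,14,15: 10110111000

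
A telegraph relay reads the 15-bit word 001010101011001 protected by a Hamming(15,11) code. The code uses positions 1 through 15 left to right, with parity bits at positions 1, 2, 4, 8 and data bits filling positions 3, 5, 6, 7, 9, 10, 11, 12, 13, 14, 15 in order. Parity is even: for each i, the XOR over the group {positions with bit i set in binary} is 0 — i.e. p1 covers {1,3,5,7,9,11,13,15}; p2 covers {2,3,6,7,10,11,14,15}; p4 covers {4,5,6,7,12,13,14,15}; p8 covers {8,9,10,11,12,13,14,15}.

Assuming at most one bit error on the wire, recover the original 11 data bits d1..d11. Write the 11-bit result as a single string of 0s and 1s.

s1 (pos 1,3,5,7,9,11,13,15): 0⊕1⊕1⊕1⊕1⊕1⊕0⊕1 = 0
s2 (pos 2,3,6,7,10,11,14,15): 0⊕1⊕0⊕1⊕0⊕1⊕0⊕1 = 0
s4 (pos 4,5,6,7,12,13,14,15): 0⊕1⊕0⊕1⊕1⊕0⊕0⊕1 = 0
s8 (pos 8,9,10,11,12,13,14,15): 0⊕1⊕0⊕1⊕1⊕0⊕0⊕1 = 0
Syndrome s8…s1 = 0000 → no error.
Read data bits from positions 3,5,6,7,9,10,11,12,13,14,15: 11011011001

11011011001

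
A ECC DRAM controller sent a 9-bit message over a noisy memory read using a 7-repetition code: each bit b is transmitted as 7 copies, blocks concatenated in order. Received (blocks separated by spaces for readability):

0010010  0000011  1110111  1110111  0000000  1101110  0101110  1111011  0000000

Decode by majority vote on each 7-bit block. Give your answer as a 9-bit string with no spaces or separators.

Block 1 (0010010): 2 ones → 0
Block 2 (0000011): 2 ones → 0
Block 3 (1110111): 6 ones → 1
Block 4 (1110111): 6 ones → 1
Block 5 (0000000): 0 ones → 0
Block 6 (1101110): 5 ones → 1
Block 7 (0101110): 4 ones → 1
Block 8 (1111011): 6 ones → 1
Block 9 (0000000): 0 ones → 0

001101110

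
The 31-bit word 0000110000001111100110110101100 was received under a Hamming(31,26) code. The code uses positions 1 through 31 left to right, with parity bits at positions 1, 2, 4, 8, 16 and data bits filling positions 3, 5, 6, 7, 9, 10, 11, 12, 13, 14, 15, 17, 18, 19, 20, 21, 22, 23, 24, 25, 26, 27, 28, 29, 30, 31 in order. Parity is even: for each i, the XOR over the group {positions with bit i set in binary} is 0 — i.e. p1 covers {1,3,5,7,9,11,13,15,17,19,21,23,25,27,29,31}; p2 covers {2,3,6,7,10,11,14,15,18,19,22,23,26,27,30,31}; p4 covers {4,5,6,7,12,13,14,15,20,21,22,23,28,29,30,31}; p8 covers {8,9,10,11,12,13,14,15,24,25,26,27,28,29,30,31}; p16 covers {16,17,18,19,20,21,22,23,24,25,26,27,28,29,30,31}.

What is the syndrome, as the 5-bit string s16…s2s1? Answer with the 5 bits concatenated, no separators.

s1 (pos 1,3,5,7,9,11,13,15,17,19,21,23,25,27,29,31): 0⊕0⊕1⊕0⊕0⊕0⊕1⊕1⊕1⊕0⊕1⊕1⊕0⊕0⊕1⊕0 = 1
s2 (pos 2,3,6,7,10,11,14,15,18,19,22,23,26,27,30,31): 0⊕0⊕1⊕0⊕0⊕0⊕1⊕1⊕0⊕0⊕0⊕1⊕1⊕0⊕0⊕0 = 1
s4 (pos 4,5,6,7,12,13,14,15,20,21,22,23,28,29,30,31): 0⊕1⊕1⊕0⊕0⊕1⊕1⊕1⊕1⊕1⊕0⊕1⊕1⊕1⊕0⊕0 = 0
s8 (pos 8,9,10,11,12,13,14,15,24,25,26,27,28,29,30,31): 0⊕0⊕0⊕0⊕0⊕1⊕1⊕1⊕1⊕0⊕1⊕0⊕1⊕1⊕0⊕0 = 1
s16 (pos 16,17,18,19,20,21,22,23,24,25,26,27,28,29,30,31): 1⊕1⊕0⊕0⊕1⊕1⊕0⊕1⊕1⊕0⊕1⊕0⊕1⊕1⊕0⊕0 = 1
Syndrome s16…s1 = 11011 → error at position 27.

11011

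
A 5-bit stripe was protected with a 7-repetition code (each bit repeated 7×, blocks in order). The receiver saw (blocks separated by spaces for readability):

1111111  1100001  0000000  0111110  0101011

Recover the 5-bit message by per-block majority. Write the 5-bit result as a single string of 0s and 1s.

Block 1 (1111111): 7 ones → 1
Block 2 (1100001): 3 ones → 0
Block 3 (0000000): 0 ones → 0
Block 4 (0111110): 5 ones → 1
Block 5 (0101011): 4 ones → 1

10011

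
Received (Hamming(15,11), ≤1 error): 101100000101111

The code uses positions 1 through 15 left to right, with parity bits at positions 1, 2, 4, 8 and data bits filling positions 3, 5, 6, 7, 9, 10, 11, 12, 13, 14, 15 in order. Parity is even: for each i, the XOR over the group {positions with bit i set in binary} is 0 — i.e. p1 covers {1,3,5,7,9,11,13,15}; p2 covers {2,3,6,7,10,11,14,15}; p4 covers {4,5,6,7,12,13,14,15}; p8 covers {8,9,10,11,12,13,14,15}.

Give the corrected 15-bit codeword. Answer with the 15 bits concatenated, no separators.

s1 (pos 1,3,5,7,9,11,13,15): 1⊕1⊕0⊕0⊕0⊕0⊕1⊕1 = 0
s2 (pos 2,3,6,7,10,11,14,15): 0⊕1⊕0⊕0⊕1⊕0⊕1⊕1 = 0
s4 (pos 4,5,6,7,12,13,14,15): 1⊕0⊕0⊕0⊕1⊕1⊕1⊕1 = 1
s8 (pos 8,9,10,11,12,13,14,15): 0⊕0⊕1⊕0⊕1⊕1⊕1⊕1 = 1
Syndrome s8…s1 = 1100 → error at position 12.
Flip position 12: 101100000101111 → 101100000100111

101100000100111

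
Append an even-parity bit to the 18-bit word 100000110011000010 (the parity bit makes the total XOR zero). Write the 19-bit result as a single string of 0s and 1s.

XOR of the 18 data bits: 1⊕0⊕0⊕0⊕0⊕0⊕1⊕1⊕0⊕0⊕1⊕1⊕0⊕0⊕0⊕0⊕1⊕0 = 0
Parity bit = 0 (so all 19 bits XOR to 0).

1000001100110000100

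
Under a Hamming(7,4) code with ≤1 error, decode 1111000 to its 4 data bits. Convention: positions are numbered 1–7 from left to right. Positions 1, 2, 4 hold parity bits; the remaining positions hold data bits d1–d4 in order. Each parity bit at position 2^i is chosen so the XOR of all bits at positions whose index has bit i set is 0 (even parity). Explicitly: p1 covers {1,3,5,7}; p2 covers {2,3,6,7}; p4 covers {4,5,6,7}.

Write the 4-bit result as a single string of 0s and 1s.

1000

s1 (pos 1,3,5,7): 1⊕1⊕0⊕0 = 0
s2 (pos 2,3,6,7): 1⊕1⊕0⊕0 = 0
s4 (pos 4,5,6,7): 1⊕0⊕0⊕0 = 1
Syndrome s4…s1 = 100 → error at position 4.
Flip position 4: 1111000 → 1110000
Read data bits from positions 3,5,6,7: 1000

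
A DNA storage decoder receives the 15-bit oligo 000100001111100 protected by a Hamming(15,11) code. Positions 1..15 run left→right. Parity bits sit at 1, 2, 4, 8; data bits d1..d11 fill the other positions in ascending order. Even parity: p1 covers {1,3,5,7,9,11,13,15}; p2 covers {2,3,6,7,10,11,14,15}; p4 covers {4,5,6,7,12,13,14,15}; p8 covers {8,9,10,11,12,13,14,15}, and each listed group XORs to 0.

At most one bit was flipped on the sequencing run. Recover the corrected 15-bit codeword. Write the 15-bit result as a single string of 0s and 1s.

s1 (pos 1,3,5,7,9,11,13,15): 0⊕0⊕0⊕0⊕1⊕1⊕1⊕0 = 1
s2 (pos 2,3,6,7,10,11,14,15): 0⊕0⊕0⊕0⊕1⊕1⊕0⊕0 = 0
s4 (pos 4,5,6,7,12,13,14,15): 1⊕0⊕0⊕0⊕1⊕1⊕0⊕0 = 1
s8 (pos 8,9,10,11,12,13,14,15): 0⊕1⊕1⊕1⊕1⊕1⊕0⊕0 = 1
Syndrome s8…s1 = 1101 → error at position 13.
Flip position 13: 000100001111100 → 000100001111000

000100001111000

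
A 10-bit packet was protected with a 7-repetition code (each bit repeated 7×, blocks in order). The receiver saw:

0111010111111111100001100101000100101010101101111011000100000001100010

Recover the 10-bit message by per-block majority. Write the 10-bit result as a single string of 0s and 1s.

Block 1 (0111010): 4 ones → 1
Block 2 (1111111): 7 ones → 1
Block 3 (1110000): 3 ones → 0
Block 4 (1100101): 4 ones → 1
Block 5 (0001001): 2 ones → 0
Block 6 (0101010): 3 ones → 0
Block 7 (1101111): 6 ones → 1
Block 8 (0110001): 3 ones → 0
Block 9 (0000000): 0 ones → 0
Block 10 (1100010): 3 ones → 0

1101001000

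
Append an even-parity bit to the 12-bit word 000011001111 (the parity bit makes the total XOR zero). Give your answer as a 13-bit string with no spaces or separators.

0000110011110

XOR of the 12 data bits: 0⊕0⊕0⊕0⊕1⊕1⊕0⊕0⊕1⊕1⊕1⊕1 = 0
Parity bit = 0 (so all 13 bits XOR to 0).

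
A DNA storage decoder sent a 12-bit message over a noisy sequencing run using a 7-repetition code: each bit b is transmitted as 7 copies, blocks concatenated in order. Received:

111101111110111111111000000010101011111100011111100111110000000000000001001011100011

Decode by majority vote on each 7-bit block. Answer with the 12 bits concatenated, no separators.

111011110001

Block 1 (1111011): 6 ones → 1
Block 2 (1111011): 6 ones → 1
Block 3 (1111111): 7 ones → 1
Block 4 (0000000): 0 ones → 0
Block 5 (1010101): 4 ones → 1
Block 6 (1111100): 5 ones → 1
Block 7 (0111111): 6 ones → 1
Block 8 (0011111): 5 ones → 1
Block 9 (0000000): 0 ones → 0
Block 10 (0000000): 0 ones → 0
Block 11 (0100101): 3 ones → 0
Block 12 (1100011): 4 ones → 1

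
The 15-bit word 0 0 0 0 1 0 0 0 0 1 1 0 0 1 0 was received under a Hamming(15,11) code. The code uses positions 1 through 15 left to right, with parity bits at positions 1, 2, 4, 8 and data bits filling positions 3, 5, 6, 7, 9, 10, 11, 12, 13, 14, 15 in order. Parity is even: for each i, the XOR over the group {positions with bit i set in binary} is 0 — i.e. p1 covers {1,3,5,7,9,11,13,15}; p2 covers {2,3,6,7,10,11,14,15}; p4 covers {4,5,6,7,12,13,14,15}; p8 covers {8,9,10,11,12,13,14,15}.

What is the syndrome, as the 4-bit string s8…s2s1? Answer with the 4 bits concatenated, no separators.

1010

s1 (pos 1,3,5,7,9,11,13,15): 0⊕0⊕1⊕0⊕0⊕1⊕0⊕0 = 0
s2 (pos 2,3,6,7,10,11,14,15): 0⊕0⊕0⊕0⊕1⊕1⊕1⊕0 = 1
s4 (pos 4,5,6,7,12,13,14,15): 0⊕1⊕0⊕0⊕0⊕0⊕1⊕0 = 0
s8 (pos 8,9,10,11,12,13,14,15): 0⊕0⊕1⊕1⊕0⊕0⊕1⊕0 = 1
Syndrome s8…s1 = 1010 → error at position 10.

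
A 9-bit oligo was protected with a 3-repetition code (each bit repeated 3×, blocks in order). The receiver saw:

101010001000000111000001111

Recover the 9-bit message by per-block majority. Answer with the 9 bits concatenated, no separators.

Block 1 (101): 2 ones → 1
Block 2 (010): 1 one → 0
Block 3 (001): 1 one → 0
Block 4 (000): 0 ones → 0
Block 5 (000): 0 ones → 0
Block 6 (111): 3 ones → 1
Block 7 (000): 0 ones → 0
Block 8 (001): 1 one → 0
Block 9 (111): 3 ones → 1

100001001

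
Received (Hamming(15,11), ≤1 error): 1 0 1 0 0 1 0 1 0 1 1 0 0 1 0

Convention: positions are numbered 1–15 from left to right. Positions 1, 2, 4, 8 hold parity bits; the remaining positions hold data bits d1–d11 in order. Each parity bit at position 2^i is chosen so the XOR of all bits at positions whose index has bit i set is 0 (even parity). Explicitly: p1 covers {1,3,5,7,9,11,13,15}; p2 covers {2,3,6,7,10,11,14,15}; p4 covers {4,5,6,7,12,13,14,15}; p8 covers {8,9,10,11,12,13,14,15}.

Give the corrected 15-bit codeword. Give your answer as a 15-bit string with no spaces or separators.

100001010110010

s1 (pos 1,3,5,7,9,11,13,15): 1⊕1⊕0⊕0⊕0⊕1⊕0⊕0 = 1
s2 (pos 2,3,6,7,10,11,14,15): 0⊕1⊕1⊕0⊕1⊕1⊕1⊕0 = 1
s4 (pos 4,5,6,7,12,13,14,15): 0⊕0⊕1⊕0⊕0⊕0⊕1⊕0 = 0
s8 (pos 8,9,10,11,12,13,14,15): 1⊕0⊕1⊕1⊕0⊕0⊕1⊕0 = 0
Syndrome s8…s1 = 0011 → error at position 3.
Flip position 3: 101001010110010 → 100001010110010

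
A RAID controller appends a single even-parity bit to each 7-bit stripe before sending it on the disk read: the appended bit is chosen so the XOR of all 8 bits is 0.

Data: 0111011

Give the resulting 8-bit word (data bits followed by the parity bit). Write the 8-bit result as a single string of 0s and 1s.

XOR of the 7 data bits: 0⊕1⊕1⊕1⊕0⊕1⊕1 = 1
Parity bit = 1 (so all 8 bits XOR to 0).

01110111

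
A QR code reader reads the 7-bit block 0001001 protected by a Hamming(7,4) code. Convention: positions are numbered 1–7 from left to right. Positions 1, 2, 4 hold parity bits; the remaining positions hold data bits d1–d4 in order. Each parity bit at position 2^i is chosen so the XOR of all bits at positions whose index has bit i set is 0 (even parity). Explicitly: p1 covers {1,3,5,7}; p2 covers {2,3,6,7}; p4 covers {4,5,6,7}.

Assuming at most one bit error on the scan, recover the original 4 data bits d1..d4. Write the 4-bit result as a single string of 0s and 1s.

1001

s1 (pos 1,3,5,7): 0⊕0⊕0⊕1 = 1
s2 (pos 2,3,6,7): 0⊕0⊕0⊕1 = 1
s4 (pos 4,5,6,7): 1⊕0⊕0⊕1 = 0
Syndrome s4…s1 = 011 → error at position 3.
Flip position 3: 0001001 → 0011001
Read data bits from positions 3,5,6,7: 1001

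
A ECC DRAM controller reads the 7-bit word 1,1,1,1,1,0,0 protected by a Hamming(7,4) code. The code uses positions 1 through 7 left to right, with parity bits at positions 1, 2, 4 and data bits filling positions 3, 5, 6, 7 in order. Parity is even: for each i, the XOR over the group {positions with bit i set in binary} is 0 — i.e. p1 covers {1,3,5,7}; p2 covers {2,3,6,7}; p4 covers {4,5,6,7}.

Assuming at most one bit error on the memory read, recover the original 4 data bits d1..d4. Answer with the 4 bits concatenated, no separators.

s1 (pos 1,3,5,7): 1⊕1⊕1⊕0 = 1
s2 (pos 2,3,6,7): 1⊕1⊕0⊕0 = 0
s4 (pos 4,5,6,7): 1⊕1⊕0⊕0 = 0
Syndrome s4…s1 = 001 → error at position 1.
Flip position 1: 1111100 → 0111100
Read data bits from positions 3,5,6,7: 1100

1100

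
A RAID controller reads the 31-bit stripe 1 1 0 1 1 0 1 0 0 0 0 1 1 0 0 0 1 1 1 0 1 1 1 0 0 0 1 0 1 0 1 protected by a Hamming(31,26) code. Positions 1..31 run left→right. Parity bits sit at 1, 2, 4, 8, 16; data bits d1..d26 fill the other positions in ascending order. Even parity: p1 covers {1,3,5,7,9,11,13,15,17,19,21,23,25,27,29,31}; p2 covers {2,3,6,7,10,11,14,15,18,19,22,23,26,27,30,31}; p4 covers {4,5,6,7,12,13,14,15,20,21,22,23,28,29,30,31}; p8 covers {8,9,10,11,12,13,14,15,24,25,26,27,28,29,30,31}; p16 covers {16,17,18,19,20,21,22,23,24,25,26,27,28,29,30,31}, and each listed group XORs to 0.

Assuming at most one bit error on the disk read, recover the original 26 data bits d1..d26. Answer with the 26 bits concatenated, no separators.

01010001100111011101010101

s1 (pos 1,3,5,7,9,11,13,15,17,19,21,23,25,27,29,31): 1⊕0⊕1⊕1⊕0⊕0⊕1⊕0⊕1⊕1⊕1⊕1⊕0⊕1⊕1⊕1 = 1
s2 (pos 2,3,6,7,10,11,14,15,18,19,22,23,26,27,30,31): 1⊕0⊕0⊕1⊕0⊕0⊕0⊕0⊕1⊕1⊕1⊕1⊕0⊕1⊕0⊕1 = 0
s4 (pos 4,5,6,7,12,13,14,15,20,21,22,23,28,29,30,31): 1⊕1⊕0⊕1⊕1⊕1⊕0⊕0⊕0⊕1⊕1⊕1⊕0⊕1⊕0⊕1 = 0
s8 (pos 8,9,10,11,12,13,14,15,24,25,26,27,28,29,30,31): 0⊕0⊕0⊕0⊕1⊕1⊕0⊕0⊕0⊕0⊕0⊕1⊕0⊕1⊕0⊕1 = 1
s16 (pos 16,17,18,19,20,21,22,23,24,25,26,27,28,29,30,31): 0⊕1⊕1⊕1⊕0⊕1⊕1⊕1⊕0⊕0⊕0⊕1⊕0⊕1⊕0⊕1 = 1
Syndrome s16…s1 = 11001 → error at position 25.
Flip position 25: 1101101000011000111011100010101 → 1101101000011000111011101010101
Read data bits from positions 3,5,6,7,9,10,11,12,13,14,15,17,18,19,20,21,22,23,24,25,26,27,28,29,30,31: 01010001100111011101010101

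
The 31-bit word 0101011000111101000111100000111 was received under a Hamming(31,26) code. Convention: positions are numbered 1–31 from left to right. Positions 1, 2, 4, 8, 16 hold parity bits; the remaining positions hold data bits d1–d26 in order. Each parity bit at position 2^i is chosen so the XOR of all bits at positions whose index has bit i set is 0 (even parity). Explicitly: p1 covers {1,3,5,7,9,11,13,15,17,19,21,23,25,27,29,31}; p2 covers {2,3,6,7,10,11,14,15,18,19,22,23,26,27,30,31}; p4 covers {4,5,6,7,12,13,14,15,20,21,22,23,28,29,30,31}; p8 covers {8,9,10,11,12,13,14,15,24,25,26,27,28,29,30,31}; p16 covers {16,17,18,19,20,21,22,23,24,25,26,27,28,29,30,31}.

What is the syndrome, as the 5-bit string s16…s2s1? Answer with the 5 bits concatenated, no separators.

s1 (pos 1,3,5,7,9,11,13,15,17,19,21,23,25,27,29,31): 0⊕0⊕0⊕1⊕0⊕1⊕1⊕0⊕0⊕0⊕1⊕1⊕0⊕0⊕1⊕1 = 1
s2 (pos 2,3,6,7,10,11,14,15,18,19,22,23,26,27,30,31): 1⊕0⊕1⊕1⊕0⊕1⊕1⊕0⊕0⊕0⊕1⊕1⊕0⊕0⊕1⊕1 = 1
s4 (pos 4,5,6,7,12,13,14,15,20,21,22,23,28,29,30,31): 1⊕0⊕1⊕1⊕1⊕1⊕1⊕0⊕1⊕1⊕1⊕1⊕0⊕1⊕1⊕1 = 1
s8 (pos 8,9,10,11,12,13,14,15,24,25,26,27,28,29,30,31): 0⊕0⊕0⊕1⊕1⊕1⊕1⊕0⊕0⊕0⊕0⊕0⊕0⊕1⊕1⊕1 = 1
s16 (pos 16,17,18,19,20,21,22,23,24,25,26,27,28,29,30,31): 1⊕0⊕0⊕0⊕1⊕1⊕1⊕1⊕0⊕0⊕0⊕0⊕0⊕1⊕1⊕1 = 0
Syndrome s16…s1 = 01111 → error at position 15.

01111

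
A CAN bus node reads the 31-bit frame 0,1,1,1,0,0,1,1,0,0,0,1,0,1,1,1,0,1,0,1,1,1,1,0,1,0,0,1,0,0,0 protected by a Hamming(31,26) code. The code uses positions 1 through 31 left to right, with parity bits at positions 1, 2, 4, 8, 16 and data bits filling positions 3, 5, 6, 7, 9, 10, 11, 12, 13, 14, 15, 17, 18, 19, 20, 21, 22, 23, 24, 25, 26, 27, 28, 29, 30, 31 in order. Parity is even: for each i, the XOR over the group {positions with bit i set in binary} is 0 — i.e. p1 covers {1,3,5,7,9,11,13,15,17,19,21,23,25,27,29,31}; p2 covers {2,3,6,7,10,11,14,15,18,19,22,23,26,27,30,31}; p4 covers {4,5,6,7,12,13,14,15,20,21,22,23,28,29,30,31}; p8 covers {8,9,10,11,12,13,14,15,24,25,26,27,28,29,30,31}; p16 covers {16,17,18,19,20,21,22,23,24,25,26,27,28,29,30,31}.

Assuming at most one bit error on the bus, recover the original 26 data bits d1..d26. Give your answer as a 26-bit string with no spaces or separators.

10010001011010111101001000

s1 (pos 1,3,5,7,9,11,13,15,17,19,21,23,25,27,29,31): 0⊕1⊕0⊕1⊕0⊕0⊕0⊕1⊕0⊕0⊕1⊕1⊕1⊕0⊕0⊕0 = 0
s2 (pos 2,3,6,7,10,11,14,15,18,19,22,23,26,27,30,31): 1⊕1⊕0⊕1⊕0⊕0⊕1⊕1⊕1⊕0⊕1⊕1⊕0⊕0⊕0⊕0 = 0
s4 (pos 4,5,6,7,12,13,14,15,20,21,22,23,28,29,30,31): 1⊕0⊕0⊕1⊕1⊕0⊕1⊕1⊕1⊕1⊕1⊕1⊕1⊕0⊕0⊕0 = 0
s8 (pos 8,9,10,11,12,13,14,15,24,25,26,27,28,29,30,31): 1⊕0⊕0⊕0⊕1⊕0⊕1⊕1⊕0⊕1⊕0⊕0⊕1⊕0⊕0⊕0 = 0
s16 (pos 16,17,18,19,20,21,22,23,24,25,26,27,28,29,30,31): 1⊕0⊕1⊕0⊕1⊕1⊕1⊕1⊕0⊕1⊕0⊕0⊕1⊕0⊕0⊕0 = 0
Syndrome s16…s1 = 00000 → no error.
Read data bits from positions 3,5,6,7,9,10,11,12,13,14,15,17,18,19,20,21,22,23,24,25,26,27,28,29,30,31: 10010001011010111101001000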